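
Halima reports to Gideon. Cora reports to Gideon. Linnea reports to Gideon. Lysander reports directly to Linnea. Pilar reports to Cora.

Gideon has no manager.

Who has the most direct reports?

Direct-report counts: Gideon has 3; Linnea has 1; Cora has 1. The largest is 3, held by Gideon.

Gideon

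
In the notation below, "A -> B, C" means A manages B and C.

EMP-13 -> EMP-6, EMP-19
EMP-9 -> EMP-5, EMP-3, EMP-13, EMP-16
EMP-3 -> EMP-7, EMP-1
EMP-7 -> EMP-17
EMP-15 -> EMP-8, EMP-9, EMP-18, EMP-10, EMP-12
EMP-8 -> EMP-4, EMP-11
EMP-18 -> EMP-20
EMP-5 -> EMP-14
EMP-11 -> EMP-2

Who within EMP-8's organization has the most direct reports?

Direct-report counts within EMP-8's organization: EMP-8 has 2; EMP-11 has 1. The largest is 2, held by EMP-8.

EMP-8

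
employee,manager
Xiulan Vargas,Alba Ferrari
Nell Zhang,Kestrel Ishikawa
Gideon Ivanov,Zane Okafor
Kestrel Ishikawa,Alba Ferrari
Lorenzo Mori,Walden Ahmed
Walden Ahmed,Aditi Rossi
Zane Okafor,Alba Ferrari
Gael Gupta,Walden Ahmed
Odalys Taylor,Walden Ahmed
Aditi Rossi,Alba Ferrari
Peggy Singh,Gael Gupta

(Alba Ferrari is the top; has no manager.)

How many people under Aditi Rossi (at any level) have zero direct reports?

3

The people in Aditi Rossi's organization with no one reporting to them are Lorenzo Mori, Odalys Taylor, Peggy Singh. That is 3.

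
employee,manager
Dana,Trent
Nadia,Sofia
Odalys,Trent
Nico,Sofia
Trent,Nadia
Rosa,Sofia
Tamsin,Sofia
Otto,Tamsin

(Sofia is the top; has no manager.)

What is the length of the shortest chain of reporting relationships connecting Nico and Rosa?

2

Nico is 1 level below Sofia, and Rosa is 1 level below Sofia (their lowest common manager). The shortest path runs up from Nico to Sofia and back down to Rosa: 1 + 1 = 2 links.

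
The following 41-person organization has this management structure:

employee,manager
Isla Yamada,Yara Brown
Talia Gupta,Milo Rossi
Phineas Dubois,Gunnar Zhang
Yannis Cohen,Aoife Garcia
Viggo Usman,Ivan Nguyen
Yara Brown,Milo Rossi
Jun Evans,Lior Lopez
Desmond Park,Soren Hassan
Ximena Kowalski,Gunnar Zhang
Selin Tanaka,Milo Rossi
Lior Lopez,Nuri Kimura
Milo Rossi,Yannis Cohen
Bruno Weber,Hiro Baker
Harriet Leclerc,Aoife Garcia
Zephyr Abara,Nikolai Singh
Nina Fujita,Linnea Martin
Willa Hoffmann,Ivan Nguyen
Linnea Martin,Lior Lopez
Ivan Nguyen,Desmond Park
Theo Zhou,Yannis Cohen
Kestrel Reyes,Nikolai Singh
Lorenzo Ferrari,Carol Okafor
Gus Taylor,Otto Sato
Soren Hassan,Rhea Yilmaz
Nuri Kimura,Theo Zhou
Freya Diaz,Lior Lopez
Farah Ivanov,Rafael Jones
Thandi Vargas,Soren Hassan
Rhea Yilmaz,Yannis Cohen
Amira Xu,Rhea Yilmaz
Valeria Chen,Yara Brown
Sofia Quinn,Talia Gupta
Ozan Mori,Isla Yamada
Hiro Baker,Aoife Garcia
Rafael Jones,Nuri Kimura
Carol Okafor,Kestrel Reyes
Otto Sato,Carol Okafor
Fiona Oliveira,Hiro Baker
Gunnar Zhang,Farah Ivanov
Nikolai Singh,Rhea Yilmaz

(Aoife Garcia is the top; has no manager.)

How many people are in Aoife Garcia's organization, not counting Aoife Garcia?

40

Aoife Garcia directly manages Yannis Cohen, Hiro Baker, Harriet Leclerc. Under Yannis Cohen: Milo Rossi, Selin Tanaka, Talia Gupta, Sofia Quinn, Yara Brown, Valeria Chen, Isla Yamada, Ozan Mori, Rhea Yilmaz, Amira Xu, Soren Hassan, Thandi Vargas, Desmond Park, Ivan Nguyen, Willa Hoffmann, Viggo Usman, Nikolai Singh, Zephyr Abara, Kestrel Reyes, Carol Okafor, Otto Sato, Gus Taylor, Lorenzo Ferrari, Theo Zhou, Nuri Kimura, Lior Lopez, Jun Evans, Linnea Martin, Nina Fujita, Freya Diaz, Rafael Jones, Farah Ivanov, Gunnar Zhang, Ximena Kowalski, Phineas Dubois (35). Under Hiro Baker: Fiona Oliveira, Bruno Weber (2). Harriet Leclerc has no reports. So Aoife Garcia's organization is 3 direct reports plus everyone under them: 36 + 3 + 1 = 40.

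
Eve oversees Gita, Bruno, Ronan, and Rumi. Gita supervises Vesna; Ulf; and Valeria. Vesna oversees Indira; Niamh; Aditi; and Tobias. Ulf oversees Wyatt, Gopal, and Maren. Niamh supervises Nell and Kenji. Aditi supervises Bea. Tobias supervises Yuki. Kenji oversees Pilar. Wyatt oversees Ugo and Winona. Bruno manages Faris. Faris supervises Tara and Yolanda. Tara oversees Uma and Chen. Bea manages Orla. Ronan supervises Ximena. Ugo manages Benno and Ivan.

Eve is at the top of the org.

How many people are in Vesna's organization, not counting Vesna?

Vesna directly manages Indira, Niamh, Aditi, Tobias. Indira has no reports. Under Niamh: Nell, Kenji, Pilar (3). Under Aditi: Bea, Orla (2). Under Tobias: Yuki (1). So Vesna's organization is 4 direct reports plus everyone under them: 1 + 4 + 3 + 2 = 10.

10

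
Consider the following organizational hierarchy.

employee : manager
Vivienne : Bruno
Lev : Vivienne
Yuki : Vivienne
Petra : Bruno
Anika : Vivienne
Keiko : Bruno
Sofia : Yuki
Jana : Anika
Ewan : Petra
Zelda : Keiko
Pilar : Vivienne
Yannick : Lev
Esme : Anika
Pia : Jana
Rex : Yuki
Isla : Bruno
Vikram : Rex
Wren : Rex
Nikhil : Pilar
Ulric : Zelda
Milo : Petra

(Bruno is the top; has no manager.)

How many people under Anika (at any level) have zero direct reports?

2

The people in Anika's organization with no one reporting to them are Esme, Pia. That is 2.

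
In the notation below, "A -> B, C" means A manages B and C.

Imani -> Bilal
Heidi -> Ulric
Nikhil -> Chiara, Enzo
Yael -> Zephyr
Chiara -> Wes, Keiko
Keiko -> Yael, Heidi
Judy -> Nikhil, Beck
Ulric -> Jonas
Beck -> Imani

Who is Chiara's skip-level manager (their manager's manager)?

Judy

Chiara reports to Nikhil, and Nikhil reports to Judy. So Chiara's skip-level manager is Judy.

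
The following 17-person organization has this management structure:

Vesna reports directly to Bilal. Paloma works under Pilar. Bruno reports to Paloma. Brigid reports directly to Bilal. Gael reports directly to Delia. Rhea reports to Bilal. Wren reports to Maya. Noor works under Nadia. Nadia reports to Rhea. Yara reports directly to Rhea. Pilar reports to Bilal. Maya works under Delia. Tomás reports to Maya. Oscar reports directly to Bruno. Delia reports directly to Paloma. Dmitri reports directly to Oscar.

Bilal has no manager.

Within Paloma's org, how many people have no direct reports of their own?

The people in Paloma's organization with no one reporting to them are Dmitri, Tomás, Wren, Gael. That is 4.

4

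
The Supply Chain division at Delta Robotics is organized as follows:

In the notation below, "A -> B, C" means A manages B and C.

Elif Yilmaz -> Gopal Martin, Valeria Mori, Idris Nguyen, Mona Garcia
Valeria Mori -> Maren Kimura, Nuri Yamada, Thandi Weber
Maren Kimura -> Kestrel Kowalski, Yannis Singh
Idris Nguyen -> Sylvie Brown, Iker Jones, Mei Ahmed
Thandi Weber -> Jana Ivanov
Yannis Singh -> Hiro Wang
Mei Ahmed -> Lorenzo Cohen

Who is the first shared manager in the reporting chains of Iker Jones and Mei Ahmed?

Idris Nguyen

Iker Jones's chain of managers is Idris Nguyen, Elif Yilmaz. Mei Ahmed's chain of managers is Idris Nguyen, Elif Yilmaz. The first manager that appears in both chains is Idris Nguyen.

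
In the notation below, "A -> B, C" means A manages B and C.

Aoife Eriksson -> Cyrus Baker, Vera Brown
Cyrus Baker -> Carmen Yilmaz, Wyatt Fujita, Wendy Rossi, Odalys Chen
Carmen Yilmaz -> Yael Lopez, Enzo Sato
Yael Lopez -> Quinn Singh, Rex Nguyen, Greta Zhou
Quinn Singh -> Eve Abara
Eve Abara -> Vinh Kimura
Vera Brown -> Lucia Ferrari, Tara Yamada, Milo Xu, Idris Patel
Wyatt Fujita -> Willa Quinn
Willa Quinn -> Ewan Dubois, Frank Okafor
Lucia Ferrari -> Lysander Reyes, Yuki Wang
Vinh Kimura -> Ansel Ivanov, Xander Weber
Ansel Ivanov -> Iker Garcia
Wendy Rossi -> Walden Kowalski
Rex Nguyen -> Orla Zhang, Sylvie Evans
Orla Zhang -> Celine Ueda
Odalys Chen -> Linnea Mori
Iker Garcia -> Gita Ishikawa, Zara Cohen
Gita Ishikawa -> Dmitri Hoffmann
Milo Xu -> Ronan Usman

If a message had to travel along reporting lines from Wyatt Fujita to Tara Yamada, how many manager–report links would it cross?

Wyatt Fujita is 2 levels below Aoife Eriksson, and Tara Yamada is 2 levels below Aoife Eriksson (their lowest common manager). The shortest path runs up from Wyatt Fujita to Aoife Eriksson and back down to Tara Yamada: 2 + 2 = 4 links.

4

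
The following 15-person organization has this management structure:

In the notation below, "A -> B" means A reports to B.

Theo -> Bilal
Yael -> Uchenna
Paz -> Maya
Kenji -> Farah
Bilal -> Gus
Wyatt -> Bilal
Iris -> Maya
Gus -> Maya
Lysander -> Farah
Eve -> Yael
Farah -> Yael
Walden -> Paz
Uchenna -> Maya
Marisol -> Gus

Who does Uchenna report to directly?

Maya

Uchenna reports directly to Maya.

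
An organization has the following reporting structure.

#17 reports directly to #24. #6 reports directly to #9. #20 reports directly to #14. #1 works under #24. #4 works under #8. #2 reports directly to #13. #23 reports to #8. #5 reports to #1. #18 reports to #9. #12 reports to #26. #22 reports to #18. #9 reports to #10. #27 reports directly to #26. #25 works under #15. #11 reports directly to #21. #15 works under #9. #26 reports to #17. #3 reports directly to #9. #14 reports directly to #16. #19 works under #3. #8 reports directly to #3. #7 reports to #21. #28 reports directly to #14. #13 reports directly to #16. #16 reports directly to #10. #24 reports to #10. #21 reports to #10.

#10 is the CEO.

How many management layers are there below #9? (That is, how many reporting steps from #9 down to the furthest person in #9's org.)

3

The longest chain under #9 runs #9 → #3 → #8 → #4, which is 3 levels below #9.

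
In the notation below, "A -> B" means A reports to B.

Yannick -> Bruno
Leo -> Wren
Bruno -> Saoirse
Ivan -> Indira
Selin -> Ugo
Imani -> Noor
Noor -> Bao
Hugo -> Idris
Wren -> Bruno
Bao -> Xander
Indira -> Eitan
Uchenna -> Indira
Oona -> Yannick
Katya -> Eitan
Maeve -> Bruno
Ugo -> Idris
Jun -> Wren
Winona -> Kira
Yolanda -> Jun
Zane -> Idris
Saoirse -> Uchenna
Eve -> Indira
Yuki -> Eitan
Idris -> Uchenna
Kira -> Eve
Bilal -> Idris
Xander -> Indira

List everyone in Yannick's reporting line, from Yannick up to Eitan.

Yannick reports to Bruno. Bruno reports to Saoirse. Saoirse reports to Uchenna. Uchenna reports to Indira. Indira reports to Eitan. Eitan is at the top.

Yannick -> Bruno -> Saoirse -> Uchenna -> Indira -> Eitan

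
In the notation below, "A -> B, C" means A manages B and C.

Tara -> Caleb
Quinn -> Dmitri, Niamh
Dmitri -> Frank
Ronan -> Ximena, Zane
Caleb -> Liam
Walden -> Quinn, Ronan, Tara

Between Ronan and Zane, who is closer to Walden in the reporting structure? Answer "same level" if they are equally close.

Ronan is 1 level below Walden; Zane is 2. Ronan is higher.

Ronan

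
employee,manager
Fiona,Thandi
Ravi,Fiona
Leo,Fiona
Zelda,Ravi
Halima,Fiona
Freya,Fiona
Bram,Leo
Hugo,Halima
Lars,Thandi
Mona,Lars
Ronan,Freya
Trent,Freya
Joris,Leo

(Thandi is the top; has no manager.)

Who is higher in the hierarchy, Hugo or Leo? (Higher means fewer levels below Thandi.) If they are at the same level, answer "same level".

Hugo is 3 levels below Thandi; Leo is 2. Leo is higher.

Leo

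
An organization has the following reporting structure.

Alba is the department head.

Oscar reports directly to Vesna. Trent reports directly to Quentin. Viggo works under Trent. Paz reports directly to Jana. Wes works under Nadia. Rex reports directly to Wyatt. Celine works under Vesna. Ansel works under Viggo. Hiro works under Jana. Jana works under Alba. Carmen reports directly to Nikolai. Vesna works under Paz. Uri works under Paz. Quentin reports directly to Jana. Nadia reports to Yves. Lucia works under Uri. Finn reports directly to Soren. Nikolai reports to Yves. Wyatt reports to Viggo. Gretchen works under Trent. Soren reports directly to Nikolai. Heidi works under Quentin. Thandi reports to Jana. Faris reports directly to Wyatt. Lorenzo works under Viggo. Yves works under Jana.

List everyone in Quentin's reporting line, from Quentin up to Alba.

Quentin reports to Jana. Jana reports to Alba. Alba is at the top.

Quentin -> Jana -> Alba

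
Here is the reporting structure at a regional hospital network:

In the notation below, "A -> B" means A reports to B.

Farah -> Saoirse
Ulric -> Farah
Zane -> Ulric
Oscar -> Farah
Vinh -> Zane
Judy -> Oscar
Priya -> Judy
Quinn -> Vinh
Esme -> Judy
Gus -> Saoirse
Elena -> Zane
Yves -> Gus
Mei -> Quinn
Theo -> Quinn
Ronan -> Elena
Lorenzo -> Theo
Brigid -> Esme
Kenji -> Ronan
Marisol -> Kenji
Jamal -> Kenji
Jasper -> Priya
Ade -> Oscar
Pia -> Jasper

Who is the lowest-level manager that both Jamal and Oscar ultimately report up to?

Farah

Jamal's chain of managers is Kenji, Ronan, Elena, Zane, Ulric, Farah, Saoirse. Oscar's chain of managers is Farah, Saoirse. The first manager that appears in both chains is Farah.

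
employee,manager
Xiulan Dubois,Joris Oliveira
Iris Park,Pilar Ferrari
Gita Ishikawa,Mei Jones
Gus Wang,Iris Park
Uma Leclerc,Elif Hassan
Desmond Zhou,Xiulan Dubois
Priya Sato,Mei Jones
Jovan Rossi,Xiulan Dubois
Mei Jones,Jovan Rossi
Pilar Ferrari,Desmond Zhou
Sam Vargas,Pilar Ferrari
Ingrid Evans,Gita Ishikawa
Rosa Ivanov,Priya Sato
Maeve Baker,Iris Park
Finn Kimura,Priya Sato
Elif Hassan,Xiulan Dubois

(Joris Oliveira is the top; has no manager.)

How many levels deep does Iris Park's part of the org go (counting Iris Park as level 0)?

1

The longest chain under Iris Park runs Iris Park → Gus Wang, which is 1 level below Iris Park.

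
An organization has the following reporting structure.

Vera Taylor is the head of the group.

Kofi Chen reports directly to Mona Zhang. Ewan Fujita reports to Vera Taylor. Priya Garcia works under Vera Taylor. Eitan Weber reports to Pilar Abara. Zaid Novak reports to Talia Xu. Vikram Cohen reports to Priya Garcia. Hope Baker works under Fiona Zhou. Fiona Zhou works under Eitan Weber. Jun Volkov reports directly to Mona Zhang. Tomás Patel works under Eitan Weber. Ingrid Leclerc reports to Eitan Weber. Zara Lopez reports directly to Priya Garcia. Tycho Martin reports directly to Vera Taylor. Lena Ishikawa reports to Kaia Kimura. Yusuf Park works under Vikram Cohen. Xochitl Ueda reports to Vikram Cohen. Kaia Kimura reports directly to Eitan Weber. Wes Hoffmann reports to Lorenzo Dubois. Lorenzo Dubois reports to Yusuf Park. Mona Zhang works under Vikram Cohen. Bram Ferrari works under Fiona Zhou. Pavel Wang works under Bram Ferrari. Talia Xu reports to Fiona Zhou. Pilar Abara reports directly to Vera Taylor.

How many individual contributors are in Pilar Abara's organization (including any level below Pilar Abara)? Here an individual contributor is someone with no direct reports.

The people in Pilar Abara's organization with no one reporting to them are Tomás Patel, Ingrid Leclerc, Zaid Novak, Hope Baker, Pavel Wang, Lena Ishikawa. That is 6.

6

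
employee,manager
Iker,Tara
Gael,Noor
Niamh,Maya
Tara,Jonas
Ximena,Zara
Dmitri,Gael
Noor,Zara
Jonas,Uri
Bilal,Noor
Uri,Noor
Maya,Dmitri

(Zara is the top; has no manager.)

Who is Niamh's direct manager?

Niamh reports directly to Maya.

Maya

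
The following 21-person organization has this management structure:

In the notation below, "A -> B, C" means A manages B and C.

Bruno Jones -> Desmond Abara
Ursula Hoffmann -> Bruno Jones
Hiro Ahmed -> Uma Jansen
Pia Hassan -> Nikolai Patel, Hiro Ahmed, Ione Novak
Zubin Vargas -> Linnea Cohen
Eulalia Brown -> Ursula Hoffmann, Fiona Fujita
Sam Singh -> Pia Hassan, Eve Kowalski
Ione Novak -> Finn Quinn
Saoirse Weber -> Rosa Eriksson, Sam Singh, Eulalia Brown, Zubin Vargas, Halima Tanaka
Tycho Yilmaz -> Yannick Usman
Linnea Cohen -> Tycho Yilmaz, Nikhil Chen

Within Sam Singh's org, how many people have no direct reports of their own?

The people in Sam Singh's organization with no one reporting to them are Eve Kowalski, Finn Quinn, Uma Jansen, Nikolai Patel. That is 4.

4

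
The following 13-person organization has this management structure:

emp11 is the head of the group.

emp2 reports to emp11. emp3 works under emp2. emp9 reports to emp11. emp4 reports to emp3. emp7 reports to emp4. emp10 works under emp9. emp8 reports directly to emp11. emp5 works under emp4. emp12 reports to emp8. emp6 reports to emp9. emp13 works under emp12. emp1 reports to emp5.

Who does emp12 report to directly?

emp12 reports directly to emp8.

emp8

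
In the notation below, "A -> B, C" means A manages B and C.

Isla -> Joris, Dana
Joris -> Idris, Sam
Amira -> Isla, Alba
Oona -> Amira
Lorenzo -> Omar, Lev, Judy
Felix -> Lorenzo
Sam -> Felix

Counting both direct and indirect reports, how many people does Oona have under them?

12

Oona directly manages Amira. Under Amira: Alba, Isla, Dana, Joris, Sam, Felix, Lorenzo, Judy, Lev, Omar, Idris (11). That's 12 in total.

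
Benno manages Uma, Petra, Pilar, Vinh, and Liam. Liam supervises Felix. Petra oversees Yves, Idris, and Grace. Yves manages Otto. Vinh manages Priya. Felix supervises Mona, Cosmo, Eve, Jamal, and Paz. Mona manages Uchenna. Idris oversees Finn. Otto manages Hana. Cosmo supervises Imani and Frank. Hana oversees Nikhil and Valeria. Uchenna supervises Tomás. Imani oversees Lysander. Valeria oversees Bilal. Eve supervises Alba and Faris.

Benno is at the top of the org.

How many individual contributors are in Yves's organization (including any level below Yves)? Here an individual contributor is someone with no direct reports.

The people in Yves's organization with no one reporting to them are Bilal, Nikhil. That is 2.

2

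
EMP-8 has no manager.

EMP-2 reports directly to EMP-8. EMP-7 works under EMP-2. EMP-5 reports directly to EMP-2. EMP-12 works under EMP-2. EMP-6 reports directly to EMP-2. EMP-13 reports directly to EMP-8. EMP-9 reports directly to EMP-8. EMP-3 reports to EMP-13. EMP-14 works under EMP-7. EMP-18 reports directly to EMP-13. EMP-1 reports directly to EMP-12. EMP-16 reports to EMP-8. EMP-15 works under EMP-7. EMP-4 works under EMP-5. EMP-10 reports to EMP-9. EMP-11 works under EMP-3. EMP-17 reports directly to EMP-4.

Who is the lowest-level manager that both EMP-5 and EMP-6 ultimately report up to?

EMP-2

EMP-5's chain of managers is EMP-2, EMP-8. EMP-6's chain of managers is EMP-2, EMP-8. The first manager that appears in both chains is EMP-2.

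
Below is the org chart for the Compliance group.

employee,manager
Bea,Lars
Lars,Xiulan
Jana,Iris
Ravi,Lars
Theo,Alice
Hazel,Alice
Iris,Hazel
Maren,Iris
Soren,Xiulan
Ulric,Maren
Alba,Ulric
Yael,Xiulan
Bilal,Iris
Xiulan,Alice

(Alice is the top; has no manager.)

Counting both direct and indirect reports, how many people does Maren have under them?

Maren directly manages Ulric. Under Ulric: Alba (1). That's 2 in total.

2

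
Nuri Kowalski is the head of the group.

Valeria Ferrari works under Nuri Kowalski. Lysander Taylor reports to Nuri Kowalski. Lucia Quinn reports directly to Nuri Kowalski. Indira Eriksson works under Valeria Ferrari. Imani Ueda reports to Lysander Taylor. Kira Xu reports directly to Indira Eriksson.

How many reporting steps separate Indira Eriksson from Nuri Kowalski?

Chain from Indira Eriksson up to Nuri Kowalski: Indira Eriksson → Valeria Ferrari → Nuri Kowalski. That is 2 steps up, so Indira Eriksson is 2 levels below Nuri Kowalski.

2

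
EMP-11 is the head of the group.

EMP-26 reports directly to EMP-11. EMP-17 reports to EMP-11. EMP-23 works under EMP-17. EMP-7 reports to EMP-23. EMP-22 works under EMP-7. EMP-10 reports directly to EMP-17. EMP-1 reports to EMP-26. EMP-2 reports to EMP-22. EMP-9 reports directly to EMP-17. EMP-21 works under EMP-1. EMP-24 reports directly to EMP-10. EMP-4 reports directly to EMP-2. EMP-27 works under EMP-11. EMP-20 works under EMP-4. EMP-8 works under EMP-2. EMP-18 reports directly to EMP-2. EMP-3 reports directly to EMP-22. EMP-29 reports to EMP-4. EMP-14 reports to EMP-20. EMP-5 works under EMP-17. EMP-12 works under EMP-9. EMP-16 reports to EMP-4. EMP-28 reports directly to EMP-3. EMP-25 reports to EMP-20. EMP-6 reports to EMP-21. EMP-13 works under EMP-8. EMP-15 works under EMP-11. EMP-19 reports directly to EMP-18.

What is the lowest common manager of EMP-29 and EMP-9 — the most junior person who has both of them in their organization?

EMP-17

EMP-29's chain of managers is EMP-4, EMP-2, EMP-22, EMP-7, EMP-23, EMP-17, EMP-11. EMP-9's chain of managers is EMP-17, EMP-11. The first manager that appears in both chains is EMP-17.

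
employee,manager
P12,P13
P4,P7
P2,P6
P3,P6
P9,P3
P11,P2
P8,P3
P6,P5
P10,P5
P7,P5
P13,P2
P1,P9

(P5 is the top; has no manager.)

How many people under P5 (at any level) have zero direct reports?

The people in P5's organization with no one reporting to them are P10, P4, P11, P12, P8, P1. That is 6.

6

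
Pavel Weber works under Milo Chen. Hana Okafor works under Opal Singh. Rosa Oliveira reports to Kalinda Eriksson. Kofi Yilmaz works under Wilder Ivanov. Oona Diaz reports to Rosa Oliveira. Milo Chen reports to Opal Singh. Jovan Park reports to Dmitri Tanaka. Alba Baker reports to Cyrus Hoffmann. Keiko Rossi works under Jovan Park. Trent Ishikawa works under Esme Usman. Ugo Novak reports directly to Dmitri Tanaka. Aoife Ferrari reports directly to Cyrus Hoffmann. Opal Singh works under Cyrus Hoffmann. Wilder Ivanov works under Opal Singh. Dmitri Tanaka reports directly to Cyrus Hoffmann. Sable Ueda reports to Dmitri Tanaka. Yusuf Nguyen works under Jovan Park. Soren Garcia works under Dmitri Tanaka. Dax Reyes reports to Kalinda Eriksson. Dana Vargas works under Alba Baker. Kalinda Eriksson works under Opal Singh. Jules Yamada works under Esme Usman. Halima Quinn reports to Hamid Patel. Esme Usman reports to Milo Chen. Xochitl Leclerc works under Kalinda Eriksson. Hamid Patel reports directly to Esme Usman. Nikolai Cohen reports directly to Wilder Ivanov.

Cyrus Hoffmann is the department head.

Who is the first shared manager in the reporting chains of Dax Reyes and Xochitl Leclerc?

Kalinda Eriksson

Dax Reyes's chain of managers is Kalinda Eriksson, Opal Singh, Cyrus Hoffmann. Xochitl Leclerc's chain of managers is Kalinda Eriksson, Opal Singh, Cyrus Hoffmann. The first manager that appears in both chains is Kalinda Eriksson.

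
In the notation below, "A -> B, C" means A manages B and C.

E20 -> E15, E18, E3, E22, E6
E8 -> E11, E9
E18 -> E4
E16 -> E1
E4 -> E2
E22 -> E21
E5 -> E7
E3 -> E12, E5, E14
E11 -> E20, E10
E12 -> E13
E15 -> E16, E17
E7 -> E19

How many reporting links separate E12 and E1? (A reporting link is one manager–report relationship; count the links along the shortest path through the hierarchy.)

5

E12 is 2 levels below E20, and E1 is 3 levels below E20 (their lowest common manager). The shortest path runs up from E12 to E20 and back down to E1: 2 + 3 = 5 links.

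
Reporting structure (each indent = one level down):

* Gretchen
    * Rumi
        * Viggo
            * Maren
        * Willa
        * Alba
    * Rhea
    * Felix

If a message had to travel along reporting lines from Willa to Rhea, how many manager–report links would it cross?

3

Willa is 2 levels below Gretchen, and Rhea is 1 level below Gretchen (their lowest common manager). The shortest path runs up from Willa to Gretchen and back down to Rhea: 2 + 1 = 3 links.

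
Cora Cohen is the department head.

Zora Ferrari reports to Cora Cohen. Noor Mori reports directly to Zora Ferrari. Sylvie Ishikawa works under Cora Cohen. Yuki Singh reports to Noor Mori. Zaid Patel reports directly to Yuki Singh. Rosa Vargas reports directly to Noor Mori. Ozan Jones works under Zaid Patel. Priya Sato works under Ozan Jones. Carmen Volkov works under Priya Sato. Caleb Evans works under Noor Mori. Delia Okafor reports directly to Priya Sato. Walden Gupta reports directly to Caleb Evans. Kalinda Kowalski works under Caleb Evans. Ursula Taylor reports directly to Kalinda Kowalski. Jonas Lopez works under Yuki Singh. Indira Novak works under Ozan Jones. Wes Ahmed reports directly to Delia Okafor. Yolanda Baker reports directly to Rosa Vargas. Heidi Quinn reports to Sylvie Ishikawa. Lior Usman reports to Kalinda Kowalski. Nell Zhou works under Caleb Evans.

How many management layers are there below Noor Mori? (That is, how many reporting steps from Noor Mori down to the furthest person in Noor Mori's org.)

6

The longest chain under Noor Mori runs Noor Mori → Yuki Singh → Zaid Patel → Ozan Jones → Priya Sato → Delia Okafor → Wes Ahmed, which is 6 levels below Noor Mori.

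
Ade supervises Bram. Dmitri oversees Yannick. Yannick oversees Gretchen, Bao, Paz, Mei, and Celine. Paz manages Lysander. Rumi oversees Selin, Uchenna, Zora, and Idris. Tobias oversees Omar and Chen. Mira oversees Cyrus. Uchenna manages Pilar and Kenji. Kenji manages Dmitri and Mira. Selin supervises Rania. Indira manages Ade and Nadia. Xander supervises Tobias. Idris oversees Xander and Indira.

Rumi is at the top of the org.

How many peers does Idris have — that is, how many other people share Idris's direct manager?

Idris reports to Rumi. Rumi's other direct reports are Uchenna, Zora, Selin — 3 peers.

3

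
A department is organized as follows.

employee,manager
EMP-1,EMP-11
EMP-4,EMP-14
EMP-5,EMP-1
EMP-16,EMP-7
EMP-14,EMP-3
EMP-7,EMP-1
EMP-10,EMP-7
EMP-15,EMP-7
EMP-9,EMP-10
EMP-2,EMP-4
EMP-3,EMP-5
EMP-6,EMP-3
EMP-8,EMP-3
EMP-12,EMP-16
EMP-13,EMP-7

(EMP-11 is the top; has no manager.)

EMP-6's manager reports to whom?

EMP-5

EMP-6 reports to EMP-3, and EMP-3 reports to EMP-5. So EMP-6's skip-level manager is EMP-5.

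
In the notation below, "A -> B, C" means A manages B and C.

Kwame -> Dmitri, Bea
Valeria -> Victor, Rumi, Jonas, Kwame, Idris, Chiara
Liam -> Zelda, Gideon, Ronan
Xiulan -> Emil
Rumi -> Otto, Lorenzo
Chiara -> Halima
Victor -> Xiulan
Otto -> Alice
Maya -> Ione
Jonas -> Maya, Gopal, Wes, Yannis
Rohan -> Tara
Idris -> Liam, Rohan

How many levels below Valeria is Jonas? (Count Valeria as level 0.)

Chain from Jonas up to Valeria: Jonas → Valeria. That is 1 step up, so Jonas is 1 level below Valeria.

1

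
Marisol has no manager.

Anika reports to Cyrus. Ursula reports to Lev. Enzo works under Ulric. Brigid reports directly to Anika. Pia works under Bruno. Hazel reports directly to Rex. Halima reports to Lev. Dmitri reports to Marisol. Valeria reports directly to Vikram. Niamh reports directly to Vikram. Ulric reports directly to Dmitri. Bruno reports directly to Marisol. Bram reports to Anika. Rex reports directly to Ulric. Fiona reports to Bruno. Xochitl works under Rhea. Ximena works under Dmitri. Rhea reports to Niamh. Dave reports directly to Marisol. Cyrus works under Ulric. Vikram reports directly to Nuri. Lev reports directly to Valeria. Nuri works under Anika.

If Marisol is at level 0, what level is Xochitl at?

Chain from Xochitl up to Marisol: Xochitl → Rhea → Niamh → Vikram → Nuri → Anika → Cyrus → Ulric → Dmitri → Marisol. That is 9 steps up, so Xochitl is 9 levels below Marisol.

9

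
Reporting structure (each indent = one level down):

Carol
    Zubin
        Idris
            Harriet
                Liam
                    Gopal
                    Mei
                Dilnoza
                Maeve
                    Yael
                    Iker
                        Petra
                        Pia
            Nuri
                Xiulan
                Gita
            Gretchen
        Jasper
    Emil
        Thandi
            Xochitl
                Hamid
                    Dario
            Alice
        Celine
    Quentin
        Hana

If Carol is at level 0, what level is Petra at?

Chain from Petra up to Carol: Petra → Iker → Maeve → Harriet → Idris → Zubin → Carol. That is 6 steps up, so Petra is 6 levels below Carol.

6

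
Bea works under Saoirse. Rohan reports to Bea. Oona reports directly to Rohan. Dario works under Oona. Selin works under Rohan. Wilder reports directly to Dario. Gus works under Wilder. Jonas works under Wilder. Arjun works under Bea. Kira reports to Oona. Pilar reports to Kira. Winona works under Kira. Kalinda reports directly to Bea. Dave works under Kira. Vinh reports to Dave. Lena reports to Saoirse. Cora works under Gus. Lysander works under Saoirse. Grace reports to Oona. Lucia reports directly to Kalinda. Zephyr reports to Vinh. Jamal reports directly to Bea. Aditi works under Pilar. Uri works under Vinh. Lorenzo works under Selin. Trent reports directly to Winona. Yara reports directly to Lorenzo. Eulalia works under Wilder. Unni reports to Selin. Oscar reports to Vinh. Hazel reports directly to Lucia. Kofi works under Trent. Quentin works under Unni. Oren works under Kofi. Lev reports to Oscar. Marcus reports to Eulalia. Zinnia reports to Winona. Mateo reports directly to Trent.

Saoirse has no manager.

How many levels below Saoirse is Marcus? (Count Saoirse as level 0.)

Chain from Marcus up to Saoirse: Marcus → Eulalia → Wilder → Dario → Oona → Rohan → Bea → Saoirse. That is 7 steps up, so Marcus is 7 levels below Saoirse.

7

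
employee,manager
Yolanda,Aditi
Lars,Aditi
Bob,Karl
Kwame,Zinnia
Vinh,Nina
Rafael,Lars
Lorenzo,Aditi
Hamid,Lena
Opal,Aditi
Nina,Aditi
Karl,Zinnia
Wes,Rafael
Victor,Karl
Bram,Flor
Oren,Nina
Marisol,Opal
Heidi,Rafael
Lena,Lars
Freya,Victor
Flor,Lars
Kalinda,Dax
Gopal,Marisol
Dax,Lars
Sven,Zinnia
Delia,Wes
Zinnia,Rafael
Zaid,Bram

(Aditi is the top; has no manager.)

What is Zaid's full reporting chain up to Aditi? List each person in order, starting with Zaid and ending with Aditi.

Zaid -> Bram -> Flor -> Lars -> Aditi

Zaid reports to Bram. Bram reports to Flor. Flor reports to Lars. Lars reports to Aditi. Aditi is at the top.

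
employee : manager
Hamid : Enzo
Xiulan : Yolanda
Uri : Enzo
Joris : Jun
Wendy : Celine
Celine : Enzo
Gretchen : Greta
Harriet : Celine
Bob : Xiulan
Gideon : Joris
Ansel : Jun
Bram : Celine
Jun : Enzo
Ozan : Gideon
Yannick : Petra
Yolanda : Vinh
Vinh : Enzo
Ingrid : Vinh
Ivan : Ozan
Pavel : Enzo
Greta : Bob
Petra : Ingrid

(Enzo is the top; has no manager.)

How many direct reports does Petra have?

Petra directly manages Yannick. That is 1 direct report.

1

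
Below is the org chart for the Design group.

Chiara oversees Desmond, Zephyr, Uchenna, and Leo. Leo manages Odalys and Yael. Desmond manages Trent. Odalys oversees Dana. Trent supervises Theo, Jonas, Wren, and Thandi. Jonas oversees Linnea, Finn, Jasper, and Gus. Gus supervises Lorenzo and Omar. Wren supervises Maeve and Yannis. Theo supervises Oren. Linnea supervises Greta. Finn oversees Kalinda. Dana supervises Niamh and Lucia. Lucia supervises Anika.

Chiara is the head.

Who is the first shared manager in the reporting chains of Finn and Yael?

Chiara

Finn's chain of managers is Jonas, Trent, Desmond, Chiara. Yael's chain of managers is Leo, Chiara. The first manager that appears in both chains is Chiara.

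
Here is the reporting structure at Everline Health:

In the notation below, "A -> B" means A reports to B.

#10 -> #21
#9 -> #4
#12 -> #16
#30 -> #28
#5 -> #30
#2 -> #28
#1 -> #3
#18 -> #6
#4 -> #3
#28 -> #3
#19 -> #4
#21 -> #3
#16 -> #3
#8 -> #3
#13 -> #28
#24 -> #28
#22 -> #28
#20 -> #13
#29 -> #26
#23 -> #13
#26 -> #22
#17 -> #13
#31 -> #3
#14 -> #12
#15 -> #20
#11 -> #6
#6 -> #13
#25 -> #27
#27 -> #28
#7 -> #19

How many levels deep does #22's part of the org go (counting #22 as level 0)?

2

The longest chain under #22 runs #22 → #26 → #29, which is 2 levels below #22.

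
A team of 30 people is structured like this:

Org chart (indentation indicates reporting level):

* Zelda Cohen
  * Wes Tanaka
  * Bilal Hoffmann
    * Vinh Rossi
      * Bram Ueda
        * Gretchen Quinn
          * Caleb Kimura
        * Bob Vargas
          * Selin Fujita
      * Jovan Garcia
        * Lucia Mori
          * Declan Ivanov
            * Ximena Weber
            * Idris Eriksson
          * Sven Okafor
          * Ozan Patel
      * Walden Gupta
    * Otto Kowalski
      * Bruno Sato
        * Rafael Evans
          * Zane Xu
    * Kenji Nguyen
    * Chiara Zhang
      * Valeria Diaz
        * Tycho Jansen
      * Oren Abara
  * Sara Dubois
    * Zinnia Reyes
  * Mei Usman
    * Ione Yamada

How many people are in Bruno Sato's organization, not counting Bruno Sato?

Bruno Sato directly manages Rafael Evans. Under Rafael Evans: Zane Xu (1). That's 2 in total.

2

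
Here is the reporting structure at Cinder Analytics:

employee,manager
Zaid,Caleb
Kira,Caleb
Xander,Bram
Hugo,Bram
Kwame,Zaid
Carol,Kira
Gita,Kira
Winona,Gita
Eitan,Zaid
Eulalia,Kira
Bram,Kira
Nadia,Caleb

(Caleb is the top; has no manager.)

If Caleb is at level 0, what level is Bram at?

Chain from Bram up to Caleb: Bram → Kira → Caleb. That is 2 steps up, so Bram is 2 levels below Caleb.

2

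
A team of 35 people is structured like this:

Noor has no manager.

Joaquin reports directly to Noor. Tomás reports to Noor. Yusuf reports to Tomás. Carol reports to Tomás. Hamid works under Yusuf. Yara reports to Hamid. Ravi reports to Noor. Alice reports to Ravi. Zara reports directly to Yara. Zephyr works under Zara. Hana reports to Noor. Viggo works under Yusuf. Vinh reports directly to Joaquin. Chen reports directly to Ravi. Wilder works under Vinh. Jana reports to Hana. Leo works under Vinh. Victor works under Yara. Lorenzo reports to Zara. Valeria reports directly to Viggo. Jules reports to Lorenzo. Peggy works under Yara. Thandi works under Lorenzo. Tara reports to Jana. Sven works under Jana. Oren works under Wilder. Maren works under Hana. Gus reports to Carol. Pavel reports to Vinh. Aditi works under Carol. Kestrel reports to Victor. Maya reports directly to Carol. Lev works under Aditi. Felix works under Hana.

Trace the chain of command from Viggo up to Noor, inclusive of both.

Viggo reports to Yusuf. Yusuf reports to Tomás. Tomás reports to Noor. Noor is at the top.

Viggo -> Yusuf -> Tomás -> Noor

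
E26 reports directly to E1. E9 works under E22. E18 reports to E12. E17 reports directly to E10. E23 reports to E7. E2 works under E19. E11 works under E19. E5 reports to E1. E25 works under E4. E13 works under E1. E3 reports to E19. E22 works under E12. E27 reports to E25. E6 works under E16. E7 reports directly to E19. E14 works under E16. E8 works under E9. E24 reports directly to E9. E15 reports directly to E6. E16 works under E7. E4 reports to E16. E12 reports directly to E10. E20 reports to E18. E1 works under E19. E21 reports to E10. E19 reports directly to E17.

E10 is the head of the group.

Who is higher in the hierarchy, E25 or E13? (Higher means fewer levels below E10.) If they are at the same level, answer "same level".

E25 is 6 levels below E10; E13 is 4. E13 is higher.

E13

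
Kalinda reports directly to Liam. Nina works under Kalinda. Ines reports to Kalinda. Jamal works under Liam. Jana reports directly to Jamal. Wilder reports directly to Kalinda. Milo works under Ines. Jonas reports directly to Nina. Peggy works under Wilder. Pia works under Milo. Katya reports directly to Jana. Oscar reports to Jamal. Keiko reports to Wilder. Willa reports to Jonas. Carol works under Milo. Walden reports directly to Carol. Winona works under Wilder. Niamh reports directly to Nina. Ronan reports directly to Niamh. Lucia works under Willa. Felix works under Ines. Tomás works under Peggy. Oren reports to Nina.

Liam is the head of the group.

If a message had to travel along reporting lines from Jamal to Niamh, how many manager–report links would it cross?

4

Jamal is 1 level below Liam, and Niamh is 3 levels below Liam (their lowest common manager). The shortest path runs up from Jamal to Liam and back down to Niamh: 1 + 3 = 4 links.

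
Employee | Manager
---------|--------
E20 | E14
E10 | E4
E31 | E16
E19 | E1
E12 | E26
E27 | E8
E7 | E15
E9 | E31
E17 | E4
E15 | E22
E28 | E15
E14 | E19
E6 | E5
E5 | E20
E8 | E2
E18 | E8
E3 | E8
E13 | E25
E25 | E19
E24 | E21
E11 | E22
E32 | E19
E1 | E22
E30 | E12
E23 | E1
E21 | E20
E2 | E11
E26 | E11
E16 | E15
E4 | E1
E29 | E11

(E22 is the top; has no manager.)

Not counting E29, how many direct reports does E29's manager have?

2

E29 reports to E11. E11's other direct reports are E26, E2 — 2 peers.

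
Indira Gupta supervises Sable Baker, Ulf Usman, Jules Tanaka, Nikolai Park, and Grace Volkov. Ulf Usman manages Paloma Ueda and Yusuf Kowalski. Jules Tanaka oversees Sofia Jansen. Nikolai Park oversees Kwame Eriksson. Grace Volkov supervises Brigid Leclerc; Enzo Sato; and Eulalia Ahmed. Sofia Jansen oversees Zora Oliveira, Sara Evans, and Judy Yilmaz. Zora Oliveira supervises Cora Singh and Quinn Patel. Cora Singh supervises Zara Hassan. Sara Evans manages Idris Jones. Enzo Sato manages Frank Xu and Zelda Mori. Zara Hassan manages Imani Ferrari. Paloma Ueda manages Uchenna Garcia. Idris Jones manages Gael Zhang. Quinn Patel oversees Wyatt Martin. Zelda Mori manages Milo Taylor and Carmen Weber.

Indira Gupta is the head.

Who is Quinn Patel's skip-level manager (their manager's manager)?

Sofia Jansen

Quinn Patel reports to Zora Oliveira, and Zora Oliveira reports to Sofia Jansen. So Quinn Patel's skip-level manager is Sofia Jansen.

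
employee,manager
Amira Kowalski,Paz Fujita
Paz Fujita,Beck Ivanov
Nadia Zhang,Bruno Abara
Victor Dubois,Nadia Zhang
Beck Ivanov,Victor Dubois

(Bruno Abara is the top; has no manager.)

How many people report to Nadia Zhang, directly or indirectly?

4

Nadia Zhang directly manages Victor Dubois. Under Victor Dubois: Beck Ivanov, Paz Fujita, Amira Kowalski (3). That's 4 in total.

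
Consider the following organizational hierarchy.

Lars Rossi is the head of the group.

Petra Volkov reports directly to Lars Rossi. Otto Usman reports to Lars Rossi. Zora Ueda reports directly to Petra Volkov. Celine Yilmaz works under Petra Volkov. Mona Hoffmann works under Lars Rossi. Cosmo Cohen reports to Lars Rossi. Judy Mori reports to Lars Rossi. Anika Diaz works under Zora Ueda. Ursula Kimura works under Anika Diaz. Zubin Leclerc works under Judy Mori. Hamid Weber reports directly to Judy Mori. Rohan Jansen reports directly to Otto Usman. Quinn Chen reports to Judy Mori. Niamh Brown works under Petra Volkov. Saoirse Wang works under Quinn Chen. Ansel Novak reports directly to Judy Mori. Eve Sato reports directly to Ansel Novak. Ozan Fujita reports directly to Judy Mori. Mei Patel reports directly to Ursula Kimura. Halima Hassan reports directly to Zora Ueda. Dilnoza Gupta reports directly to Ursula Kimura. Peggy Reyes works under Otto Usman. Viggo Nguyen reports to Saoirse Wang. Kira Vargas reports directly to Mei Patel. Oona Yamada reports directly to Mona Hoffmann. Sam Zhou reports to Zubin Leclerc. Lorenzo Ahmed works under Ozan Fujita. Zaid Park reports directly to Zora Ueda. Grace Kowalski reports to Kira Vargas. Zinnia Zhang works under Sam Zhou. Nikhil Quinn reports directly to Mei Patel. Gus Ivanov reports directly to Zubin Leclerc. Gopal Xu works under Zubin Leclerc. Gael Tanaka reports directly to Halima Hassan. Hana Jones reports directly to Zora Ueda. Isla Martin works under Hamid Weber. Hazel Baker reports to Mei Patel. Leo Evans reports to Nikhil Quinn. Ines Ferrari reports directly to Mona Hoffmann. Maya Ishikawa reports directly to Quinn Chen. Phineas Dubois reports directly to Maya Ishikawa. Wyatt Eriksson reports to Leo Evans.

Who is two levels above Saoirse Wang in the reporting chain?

Saoirse Wang reports to Quinn Chen, and Quinn Chen reports to Judy Mori. So Saoirse Wang's skip-level manager is Judy Mori.

Judy Mori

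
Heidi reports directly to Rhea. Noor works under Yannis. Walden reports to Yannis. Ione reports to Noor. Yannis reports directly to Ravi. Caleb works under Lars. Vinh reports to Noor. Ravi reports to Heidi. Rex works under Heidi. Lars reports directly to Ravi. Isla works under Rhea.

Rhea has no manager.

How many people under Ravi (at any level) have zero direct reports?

4

The people in Ravi's organization with no one reporting to them are Caleb, Walden, Ione, Vinh. That is 4.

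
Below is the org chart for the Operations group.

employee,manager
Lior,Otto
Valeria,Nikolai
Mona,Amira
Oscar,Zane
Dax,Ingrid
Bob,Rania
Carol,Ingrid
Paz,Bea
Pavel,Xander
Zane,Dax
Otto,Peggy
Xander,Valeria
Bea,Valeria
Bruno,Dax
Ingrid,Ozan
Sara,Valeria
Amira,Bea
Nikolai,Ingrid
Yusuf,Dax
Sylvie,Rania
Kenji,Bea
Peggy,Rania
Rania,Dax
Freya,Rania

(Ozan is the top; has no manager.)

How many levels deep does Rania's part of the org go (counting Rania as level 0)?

The longest chain under Rania runs Rania → Peggy → Otto → Lior, which is 3 levels below Rania.

3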